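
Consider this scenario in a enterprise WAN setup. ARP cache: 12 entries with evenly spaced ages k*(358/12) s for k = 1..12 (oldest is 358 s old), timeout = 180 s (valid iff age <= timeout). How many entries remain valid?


Ages are k * 358/12 s for k = 1..12 (spacing = 29.8333 s).
Entry k is valid iff k * 358/12 <= 180 iff k <= 12 * 180 / 358 = 6.0335
n_valid = floor(6.0335) = 6
(n_stale = 12 - 6 = 6)

6


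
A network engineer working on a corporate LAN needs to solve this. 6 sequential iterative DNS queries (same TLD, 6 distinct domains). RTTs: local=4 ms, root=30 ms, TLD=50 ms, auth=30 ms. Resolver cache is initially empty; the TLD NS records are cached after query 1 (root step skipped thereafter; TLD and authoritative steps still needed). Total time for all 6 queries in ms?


Lookup 1 (cold cache): local + root + TLD + auth = 4 + 30 + 50 + 30 = 114 ms
Lookups 2..6 (TLD NS cached -> skip root; new domain -> still ask TLD and auth): local + TLD + auth = 4 + 50 + 30 = 84 ms each
Remaining 5 lookups: 5 * 84 = 420 ms
Total = 114 + 420 = 534 ms

534


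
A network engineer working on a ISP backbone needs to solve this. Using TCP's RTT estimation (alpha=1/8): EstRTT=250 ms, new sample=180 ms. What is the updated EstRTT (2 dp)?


Given: EstRTT = 250 ms, SampleRTT = 180 ms, alpha = 1/8
New EstRTT = (1 - alpha) * EstRTT + alpha * SampleRTT
(7/8) * 250 = 218.75
(1/8) * 180 = 22.5
New EstRTT = 218.75 + 22.5 = 241.25 ms -> 241.25 ms (2 dp)

241.25


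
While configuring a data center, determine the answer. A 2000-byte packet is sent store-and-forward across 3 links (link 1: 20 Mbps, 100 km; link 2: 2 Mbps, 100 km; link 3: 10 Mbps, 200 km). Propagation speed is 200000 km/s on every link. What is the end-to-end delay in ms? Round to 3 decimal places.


Packet = 2000 bytes = 16000 bits. Store-and-forward: sum (t_trans + t_prop) per link.
Link 1: t_trans = 16000/(20*10^6) s = 0.8000 ms; t_prop = 100/200000 s = 0.5000 ms; subtotal = 1.3000 ms
Link 2: t_trans = 16000/(2*10^6) s = 8.0000 ms; t_prop = 100/200000 s = 0.5000 ms; subtotal = 8.5000 ms
Link 3: t_trans = 16000/(10*10^6) s = 1.6000 ms; t_prop = 200/200000 s = 1.0000 ms; subtotal = 2.6000 ms
End-to-end = 1.3000 + 8.5000 + 2.6000 = 12.4000 ms -> 12.400 ms (3 dp)

12.400


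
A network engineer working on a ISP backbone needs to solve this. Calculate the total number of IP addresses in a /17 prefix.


Given: CIDR prefix /17
Host bits = 32 - 17 = 15
Total addresses = 2^15 = 32768

32768


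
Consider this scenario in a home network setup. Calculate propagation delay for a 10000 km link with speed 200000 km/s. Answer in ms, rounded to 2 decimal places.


Given: distance = 10000 km, speed = 200000 km/s
Delay = distance / speed = 10000 / 200000 seconds
Delay in ms = 10000 * 1000 / 200000
Delay = 50.0000 ms
Rounded to 2 dp = 50.00 ms

50.00


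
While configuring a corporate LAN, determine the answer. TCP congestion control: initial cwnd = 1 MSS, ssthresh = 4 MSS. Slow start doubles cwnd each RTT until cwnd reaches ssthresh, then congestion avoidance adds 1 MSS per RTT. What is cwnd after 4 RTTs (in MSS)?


RTT 0: cwnd = 1 MSS (initial)
RTT 1: cwnd = 2 MSS (slow start, doubled)
RTT 2: cwnd = 4 MSS (slow start, doubled)
RTT 3: cwnd = 5 MSS (congestion avoidance, +1)
RTT 4: cwnd = 6 MSS (congestion avoidance, +1)

6


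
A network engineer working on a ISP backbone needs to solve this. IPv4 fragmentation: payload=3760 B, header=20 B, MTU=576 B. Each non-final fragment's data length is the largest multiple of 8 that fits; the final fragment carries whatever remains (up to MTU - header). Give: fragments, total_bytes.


Max data per non-final fragment = floor((MTU - header)/8)*8 = floor((576 - 20)/8)*8 = floor(556/8)*8 = 552 B
Final fragment needs no 8-byte alignment: it can carry up to MTU - header = 556 B
Non-final fragments needed = ceil((payload - 556) / 552) = ceil(3204/552) = ceil(5.8043) = 6
Number of fragments = 6 + 1 = 7
Fragment sizes (data): 6 * 552 B + 448 B (last, 448 <= 556 OK)
Total bytes sent = payload + n_frags * header = 3760 + 7*20 = 3760 + 140 = 3900 B

7, 3900


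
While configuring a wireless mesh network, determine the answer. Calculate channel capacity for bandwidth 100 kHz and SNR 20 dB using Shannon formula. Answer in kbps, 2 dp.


Given: B = 100 kHz, SNR = 20 dB
SNR linear = 10^(20/10) = 100
1 + SNR = 101
log2(101) = 6.6582114828
C = 100 * 1000 * 6.6582114828 = 665821.1483 bps
C = 665.821148 kbps -> 665.82 kbps (2 dp)

665.82


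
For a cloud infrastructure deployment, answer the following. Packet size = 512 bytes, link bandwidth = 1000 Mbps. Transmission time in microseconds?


Given: packet = 512 bytes, bandwidth = 1000 Mbps
Packet in bits = 512 * 8 = 4096 bits
Bandwidth = 1000 * 10^6 = 1000000000 bps
Time = 4096 / 1000000000 seconds
Time in us = 4096 * 10^6 / 1000000000 = 4.096

4.096


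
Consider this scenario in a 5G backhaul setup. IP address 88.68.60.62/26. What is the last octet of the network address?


Given: IP = 88.68.60.62, prefix = /26
Subnet mask = 255.255.255.192
Last octet of IP: 62
Last octet of mask: 192
Network last octet = 62 AND 192 = 0

0


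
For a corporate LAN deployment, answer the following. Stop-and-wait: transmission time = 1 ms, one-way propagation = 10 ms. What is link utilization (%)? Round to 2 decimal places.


Given: Ttrans = 1 ms, Tprop = 10 ms
RTT = 2 * Tprop = 2 * 10 = 20 ms
U = Ttrans / (Ttrans + RTT)
U = 1 / (1 + 20)
U = 1 / 21 = 0.047619
U% = 4.76%

4.76


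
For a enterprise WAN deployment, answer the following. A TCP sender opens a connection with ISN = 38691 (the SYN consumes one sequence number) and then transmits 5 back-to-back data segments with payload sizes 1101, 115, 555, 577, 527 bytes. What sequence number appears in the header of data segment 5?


The SYN occupies sequence number ISN = 38691, so the first data byte is ISN + 1 = 38692.
SEQ of data segment i = (ISN + 1) + sum of payload sizes of segments 1..i-1.
Segment 1: SEQ = 38692, payload = 1101 bytes
Segment 2: SEQ = 39793, payload = 115 bytes
Segment 3: SEQ = 39908, payload = 555 bytes
Segment 4: SEQ = 40463, payload = 577 bytes
Segment 5: SEQ = 41040, payload = 527 bytes
SEQ of segment 5 = 38692 + 1101 + 115 + 555 + 577 = 41040

41040


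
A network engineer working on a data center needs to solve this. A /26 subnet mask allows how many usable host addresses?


Given: subnet mask /26
Host bits = 32 - 26 = 6
Total addresses = 2^6 = 64
Usable hosts = 64 - 2 (network + broadcast) = 62

62


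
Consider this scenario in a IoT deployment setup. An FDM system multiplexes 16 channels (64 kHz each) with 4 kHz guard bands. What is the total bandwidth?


Given: 16 channels, 64 kHz each, guard = 4 kHz
Channel bandwidth = 16 * 64 = 1024 kHz
Guard bands = 15 gaps * 4 kHz = 60 kHz
Total = 1024 + 60 = 1084 kHz

1084


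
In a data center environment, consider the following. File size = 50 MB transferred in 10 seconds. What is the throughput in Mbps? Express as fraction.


Given: file = 50 MB, time = 10 s
File in Mb = 50 * 8 = 400 Mb
Throughput = 400 / 10 Mbps
Throughput = 40 Mbps

40


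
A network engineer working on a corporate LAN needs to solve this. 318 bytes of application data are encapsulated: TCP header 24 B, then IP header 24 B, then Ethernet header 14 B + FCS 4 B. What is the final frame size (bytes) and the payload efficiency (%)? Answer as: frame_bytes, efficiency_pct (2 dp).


TCP segment = 318 + 24 = 342 B
IP packet = 342 + 24 = 366 B
Ethernet frame = 366 + 14 + 4 = 384 B
Efficiency = app / frame = 318 / 384 = 0.828125 = 82.8125% -> 82.81% (2 dp)

384, 82.81


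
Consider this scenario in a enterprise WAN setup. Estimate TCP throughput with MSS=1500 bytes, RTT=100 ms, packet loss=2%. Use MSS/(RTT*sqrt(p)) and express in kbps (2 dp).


Given: MSS = 1500 bytes, RTT = 100 ms, loss = 2%
RTT in seconds = 100 / 1000 = 0.1
Loss rate = 2% = 0.02
sqrt(loss) = sqrt(0.02) = 0.141421356237
Throughput (bytes/s) = 1500 / (0.1 * 0.141421356237) = 106066.0172
Throughput (kbps) = 106066.0172 * 8 / 1000 = 848.528137 -> 848.53 kbps (2 dp)

848.53


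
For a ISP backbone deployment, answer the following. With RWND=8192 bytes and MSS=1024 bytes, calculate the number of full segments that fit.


Given: RWND = 8192 bytes, MSS = 1024 bytes
Full segments = floor(RWND / MSS)
Full segments = floor(8192 / 1024)
Full segments = floor(8.0) = 8

8


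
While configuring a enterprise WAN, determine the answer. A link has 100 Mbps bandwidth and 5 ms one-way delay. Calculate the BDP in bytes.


Given: bandwidth = 100 Mbps, delay = 5 ms
BDP in bits = 100 * 10^6 * 5 / 1000
BDP in bits = 500000
BDP in bytes = 500000 / 8 = 62500

62500


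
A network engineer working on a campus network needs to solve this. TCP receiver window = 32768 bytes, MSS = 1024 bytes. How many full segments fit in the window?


Given: RWND = 32768 bytes, MSS = 1024 bytes
Full segments = floor(RWND / MSS)
Full segments = floor(32768 / 1024)
Full segments = floor(32.0) = 32

32


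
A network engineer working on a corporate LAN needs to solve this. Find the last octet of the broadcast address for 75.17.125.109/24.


Given: IP = 75.17.125.109, prefix = /24
Host bits = 32 - 24 = 8
Network last octet = 109 AND mask = 0
Host part size = 2^8 - 1 = 255
Broadcast last octet = 0 OR 255 = 255

255


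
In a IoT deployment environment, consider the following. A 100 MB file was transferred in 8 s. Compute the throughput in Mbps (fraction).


Given: file = 100 MB, time = 8 s
File in Mb = 100 * 8 = 800 Mb
Throughput = 800 / 8 Mbps
Throughput = 100 Mbps

100


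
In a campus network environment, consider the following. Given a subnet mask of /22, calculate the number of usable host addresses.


Given: subnet mask /22
Host bits = 32 - 22 = 10
Total addresses = 2^10 = 1024
Usable hosts = 1024 - 2 (network + broadcast) = 1022

1022


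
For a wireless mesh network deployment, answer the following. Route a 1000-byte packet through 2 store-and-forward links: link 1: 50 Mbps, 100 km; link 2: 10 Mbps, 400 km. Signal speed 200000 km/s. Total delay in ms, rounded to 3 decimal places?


Packet = 1000 bytes = 8000 bits. Store-and-forward: sum (t_trans + t_prop) per link.
Link 1: t_trans = 8000/(50*10^6) s = 0.1600 ms; t_prop = 100/200000 s = 0.5000 ms; subtotal = 0.6600 ms
Link 2: t_trans = 8000/(10*10^6) s = 0.8000 ms; t_prop = 400/200000 s = 2.0000 ms; subtotal = 2.8000 ms
End-to-end = 0.6600 + 2.8000 = 3.4600 ms -> 3.460 ms (3 dp)

3.460


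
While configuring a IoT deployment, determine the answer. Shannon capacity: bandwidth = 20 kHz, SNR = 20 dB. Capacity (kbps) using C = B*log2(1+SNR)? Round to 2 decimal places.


Given: B = 20 kHz, SNR = 20 dB
SNR linear = 10^(20/10) = 100
1 + SNR = 101
log2(101) = 6.6582114828
C = 20 * 1000 * 6.6582114828 = 133164.2297 bps
C = 133.164230 kbps -> 133.16 kbps (2 dp)

133.16


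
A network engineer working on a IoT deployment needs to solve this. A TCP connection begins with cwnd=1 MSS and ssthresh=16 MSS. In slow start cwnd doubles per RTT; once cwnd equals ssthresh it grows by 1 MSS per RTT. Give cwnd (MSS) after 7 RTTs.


RTT 0: cwnd = 1 MSS (initial)
RTT 1: cwnd = 2 MSS (slow start, doubled)
RTT 2: cwnd = 4 MSS (slow start, doubled)
RTT 3: cwnd = 8 MSS (slow start, doubled)
RTT 4: cwnd = 16 MSS (slow start, doubled)
RTT 5: cwnd = 17 MSS (congestion avoidance, +1)
RTT 6: cwnd = 18 MSS (congestion avoidance, +1)
RTT 7: cwnd = 19 MSS (congestion avoidance, +1)

19


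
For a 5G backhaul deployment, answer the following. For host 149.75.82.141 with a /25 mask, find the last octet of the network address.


Given: IP = 149.75.82.141, prefix = /25
Subnet mask = 255.255.255.128
Last octet of IP: 141
Last octet of mask: 128
Network last octet = 141 AND 128 = 128

128


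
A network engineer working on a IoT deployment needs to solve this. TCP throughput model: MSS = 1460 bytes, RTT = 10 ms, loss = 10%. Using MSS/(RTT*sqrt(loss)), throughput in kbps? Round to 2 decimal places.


Given: MSS = 1460 bytes, RTT = 10 ms, loss = 10%
RTT in seconds = 10 / 1000 = 0.01
Loss rate = 10% = 0.1
sqrt(loss) = sqrt(0.1) = 0.316227766017
Throughput (bytes/s) = 1460 / (0.01 * 0.316227766017) = 461692.5384
Throughput (kbps) = 461692.5384 * 8 / 1000 = 3693.540307 -> 3693.54 kbps (2 dp)

3693.54


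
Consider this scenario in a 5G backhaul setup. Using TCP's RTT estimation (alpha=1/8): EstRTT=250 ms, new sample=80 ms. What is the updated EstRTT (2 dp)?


Given: EstRTT = 250 ms, SampleRTT = 80 ms, alpha = 1/8
New EstRTT = (1 - alpha) * EstRTT + alpha * SampleRTT
(7/8) * 250 = 218.75
(1/8) * 80 = 10
New EstRTT = 218.75 + 10 = 228.75 ms -> 228.75 ms (2 dp)

228.75


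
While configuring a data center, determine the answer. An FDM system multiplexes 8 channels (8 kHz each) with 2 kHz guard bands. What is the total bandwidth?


Given: 8 channels, 8 kHz each, guard = 2 kHz
Channel bandwidth = 8 * 8 = 64 kHz
Guard bands = 7 gaps * 2 kHz = 14 kHz
Total = 64 + 14 = 78 kHz

78


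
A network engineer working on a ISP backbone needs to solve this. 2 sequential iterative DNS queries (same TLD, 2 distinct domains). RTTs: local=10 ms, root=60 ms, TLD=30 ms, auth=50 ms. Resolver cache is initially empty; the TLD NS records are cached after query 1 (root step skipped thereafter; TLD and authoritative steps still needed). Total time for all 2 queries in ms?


Lookup 1 (cold cache): local + root + TLD + auth = 10 + 60 + 30 + 50 = 150 ms
Lookups 2..2 (TLD NS cached -> skip root; new domain -> still ask TLD and auth): local + TLD + auth = 10 + 30 + 50 = 90 ms each
Remaining 1 lookups: 1 * 90 = 90 ms
Total = 150 + 90 = 240 ms

240


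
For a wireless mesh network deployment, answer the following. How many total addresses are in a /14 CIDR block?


Given: CIDR prefix /14
Host bits = 32 - 14 = 18
Total addresses = 2^18 = 262144

262144


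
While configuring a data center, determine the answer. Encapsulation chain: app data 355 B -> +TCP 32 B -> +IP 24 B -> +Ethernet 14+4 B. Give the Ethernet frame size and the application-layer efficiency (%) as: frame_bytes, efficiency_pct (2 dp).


TCP segment = 355 + 32 = 387 B
IP packet = 387 + 24 = 411 B
Ethernet frame = 411 + 14 + 4 = 429 B
Efficiency = app / frame = 355 / 429 = 0.827506 = 82.7506% -> 82.75% (2 dp)

429, 82.75


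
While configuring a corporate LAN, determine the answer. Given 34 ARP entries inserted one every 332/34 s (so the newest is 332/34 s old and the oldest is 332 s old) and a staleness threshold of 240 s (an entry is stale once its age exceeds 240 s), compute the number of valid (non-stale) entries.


Ages are k * 332/34 s for k = 1..34 (spacing = 9.7647 s).
Entry k is valid iff k * 332/34 <= 240 iff k <= 34 * 240 / 332 = 24.5783
n_valid = floor(24.5783) = 24
(n_stale = 34 - 24 = 10)

24


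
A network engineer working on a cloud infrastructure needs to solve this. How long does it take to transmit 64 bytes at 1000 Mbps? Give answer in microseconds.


Given: packet = 64 bytes, bandwidth = 1000 Mbps
Packet in bits = 64 * 8 = 512 bits
Bandwidth = 1000 * 10^6 = 1000000000 bps
Time = 512 / 1000000000 seconds
Time in us = 512 * 10^6 / 1000000000 = 0.512

0.512


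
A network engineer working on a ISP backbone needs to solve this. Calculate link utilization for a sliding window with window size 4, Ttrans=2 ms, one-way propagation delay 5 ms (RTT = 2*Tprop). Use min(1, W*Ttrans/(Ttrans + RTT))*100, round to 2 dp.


Given: W = 4, Ttrans = 2 ms, RTT = 10 ms (= 2 * Tprop, Tprop = 5 ms)
Cycle time = Ttrans + RTT = 2 + 10 = 12 ms (first packet sent until its ACK returns)
W * Ttrans = 4 * 2 = 8 ms of sending per cycle
W * Ttrans / (Ttrans + RTT) = 8 / 12 = 0.666667
U = min(1, 0.666667) = 0.666667
U% = 66.67%

66.67


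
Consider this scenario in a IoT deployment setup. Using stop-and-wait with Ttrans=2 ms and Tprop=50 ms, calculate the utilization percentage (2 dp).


Given: Ttrans = 2 ms, Tprop = 50 ms
RTT = 2 * Tprop = 2 * 50 = 100 ms
U = Ttrans / (Ttrans + RTT)
U = 2 / (2 + 100)
U = 2 / 102 = 0.019608
U% = 1.96%

1.96


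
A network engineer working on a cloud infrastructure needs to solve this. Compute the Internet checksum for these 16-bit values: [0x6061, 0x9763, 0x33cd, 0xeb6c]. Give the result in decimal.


Given words: [0x6061, 0x9763, 0x33cd, 0xeb6c]
Step 1: Sum all words
Raw sum = 24673 + 38755 + 13261 + 60268 = 136957
Step 2: Fold carry: (5885 + 2) = 5887
One's complement = ~5887 & 0xFFFF = 59648

59648


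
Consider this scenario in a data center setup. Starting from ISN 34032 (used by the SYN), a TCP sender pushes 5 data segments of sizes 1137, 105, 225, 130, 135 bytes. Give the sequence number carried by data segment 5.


The SYN occupies sequence number ISN = 34032, so the first data byte is ISN + 1 = 34033.
SEQ of data segment i = (ISN + 1) + sum of payload sizes of segments 1..i-1.
Segment 1: SEQ = 34033, payload = 1137 bytes
Segment 2: SEQ = 35170, payload = 105 bytes
Segment 3: SEQ = 35275, payload = 225 bytes
Segment 4: SEQ = 35500, payload = 130 bytes
Segment 5: SEQ = 35630, payload = 135 bytes
SEQ of segment 5 = 34033 + 1137 + 105 + 225 + 130 = 35630

35630


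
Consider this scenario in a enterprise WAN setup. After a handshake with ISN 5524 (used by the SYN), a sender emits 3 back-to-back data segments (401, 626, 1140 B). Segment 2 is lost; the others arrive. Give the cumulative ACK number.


SYN uses sequence number 5524; first data byte = ISN + 1 = 5525.
Segment 1: SEQ = 5525, len = 401 B, covers [5525, 5925]
Segment 2: SEQ = 5926, len = 626 B, covers [5926, 6551] [LOST]
Segment 3: SEQ = 6552, len = 1140 B, covers [6552, 7691]
In-order data received: bytes [5525, 5925] (segments 1..1).
Segment 2 missing -> gap begins at byte 5926; later segments buffered out of order.
Cumulative ACK = next expected in-order byte = 5525 + 401 = 5926

5926


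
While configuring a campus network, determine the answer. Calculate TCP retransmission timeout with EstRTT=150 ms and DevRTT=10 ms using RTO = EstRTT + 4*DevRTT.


Given: EstRTT = 150 ms, DevRTT = 10 ms
Timeout = EstRTT + 4 * DevRTT
4 * DevRTT = 4 * 10 = 40
Timeout = 150 + 40 = 190 ms

190


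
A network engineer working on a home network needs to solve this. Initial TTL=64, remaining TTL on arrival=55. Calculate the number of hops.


Given: initial TTL = 64, received TTL = 55
Hops = initial TTL - received TTL
Hops = 64 - 55 = 9

9


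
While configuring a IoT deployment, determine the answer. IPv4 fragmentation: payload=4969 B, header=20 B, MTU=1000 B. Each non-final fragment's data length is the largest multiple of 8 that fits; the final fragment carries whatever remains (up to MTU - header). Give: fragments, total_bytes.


Max data per non-final fragment = floor((MTU - header)/8)*8 = floor((1000 - 20)/8)*8 = floor(980/8)*8 = 976 B
Final fragment needs no 8-byte alignment: it can carry up to MTU - header = 980 B
Non-final fragments needed = ceil((payload - 980) / 976) = ceil(3989/976) = ceil(4.0871) = 5
Number of fragments = 5 + 1 = 6
Fragment sizes (data): 5 * 976 B + 89 B (last, 89 <= 980 OK)
Total bytes sent = payload + n_frags * header = 4969 + 6*20 = 4969 + 120 = 5089 B

6, 5089


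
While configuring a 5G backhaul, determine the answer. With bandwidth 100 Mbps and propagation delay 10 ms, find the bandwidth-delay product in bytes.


Given: bandwidth = 100 Mbps, delay = 10 ms
BDP in bits = 100 * 10^6 * 10 / 1000
BDP in bits = 1000000
BDP in bytes = 1000000 / 8 = 125000

125000


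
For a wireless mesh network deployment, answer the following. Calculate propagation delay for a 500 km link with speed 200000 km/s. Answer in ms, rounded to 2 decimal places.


Given: distance = 500 km, speed = 200000 km/s
Delay = distance / speed = 500 / 200000 seconds
Delay in ms = 500 * 1000 / 200000
Delay = 2.5000 ms
Rounded to 2 dp = 2.50 ms

2.50


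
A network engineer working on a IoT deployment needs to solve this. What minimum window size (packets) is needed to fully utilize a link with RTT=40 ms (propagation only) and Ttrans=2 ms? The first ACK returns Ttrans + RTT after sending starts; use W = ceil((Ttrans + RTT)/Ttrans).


Given: Ttrans = 2 ms, RTT = 40 ms (= 2 * Tprop, Tprop = 20 ms)
Time until first ACK returns = Ttrans + RTT = 2 + 40 = 42 ms
Need W * Ttrans >= Ttrans + RTT  ->  W >= (Ttrans + RTT) / Ttrans
(Ttrans + RTT) / Ttrans = 42 / 2 = 21
W_min = ceil(21) = 21

21


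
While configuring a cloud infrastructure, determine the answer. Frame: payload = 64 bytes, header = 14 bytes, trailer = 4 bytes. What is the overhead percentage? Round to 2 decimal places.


Given: payload = 64 B, header = 14 B, trailer = 4 B
Overhead bytes = header + trailer = 14 + 4 = 18
Total frame = payload + overhead = 64 + 18 = 82
Overhead % = 18 / 82 * 100 = 21.9512% -> 21.95% (2 dp)

21.95


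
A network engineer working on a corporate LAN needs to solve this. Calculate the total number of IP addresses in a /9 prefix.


Given: CIDR prefix /9
Host bits = 32 - 9 = 23
Total addresses = 2^23 = 8388608

8388608


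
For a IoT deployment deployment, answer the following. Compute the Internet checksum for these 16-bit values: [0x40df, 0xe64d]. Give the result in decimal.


Given words: [0x40df, 0xe64d]
Step 1: Sum all words
Raw sum = 16607 + 58957 = 75564
Step 2: Fold carry: (10028 + 1) = 10029
One's complement = ~10029 & 0xFFFF = 55506

55506


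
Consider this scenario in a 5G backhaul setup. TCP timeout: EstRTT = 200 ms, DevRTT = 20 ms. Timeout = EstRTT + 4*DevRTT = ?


Given: EstRTT = 200 ms, DevRTT = 20 ms
Timeout = EstRTT + 4 * DevRTT
4 * DevRTT = 4 * 20 = 80
Timeout = 200 + 80 = 280 ms

280


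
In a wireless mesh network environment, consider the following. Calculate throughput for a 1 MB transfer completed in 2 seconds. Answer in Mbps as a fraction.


Given: file = 1 MB, time = 2 s
File in Mb = 1 * 8 = 8 Mb
Throughput = 8 / 2 Mbps
Throughput = 4 Mbps

4


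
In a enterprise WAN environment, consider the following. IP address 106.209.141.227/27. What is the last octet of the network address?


Given: IP = 106.209.141.227, prefix = /27
Subnet mask = 255.255.255.224
Last octet of IP: 227
Last octet of mask: 224
Network last octet = 227 AND 224 = 224

224


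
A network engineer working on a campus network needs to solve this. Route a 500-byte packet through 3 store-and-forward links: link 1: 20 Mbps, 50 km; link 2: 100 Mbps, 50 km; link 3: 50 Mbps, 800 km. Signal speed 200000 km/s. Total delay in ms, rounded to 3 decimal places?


Packet = 500 bytes = 4000 bits. Store-and-forward: sum (t_trans + t_prop) per link.
Link 1: t_trans = 4000/(20*10^6) s = 0.2000 ms; t_prop = 50/200000 s = 0.2500 ms; subtotal = 0.4500 ms
Link 2: t_trans = 4000/(100*10^6) s = 0.0400 ms; t_prop = 50/200000 s = 0.2500 ms; subtotal = 0.2900 ms
Link 3: t_trans = 4000/(50*10^6) s = 0.0800 ms; t_prop = 800/200000 s = 4.0000 ms; subtotal = 4.0800 ms
End-to-end = 0.4500 + 0.2900 + 4.0800 = 4.8200 ms -> 4.820 ms (3 dp)

4.820


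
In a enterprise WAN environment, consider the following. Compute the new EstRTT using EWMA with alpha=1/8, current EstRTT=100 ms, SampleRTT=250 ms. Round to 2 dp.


Given: EstRTT = 100 ms, SampleRTT = 250 ms, alpha = 1/8
New EstRTT = (1 - alpha) * EstRTT + alpha * SampleRTT
(7/8) * 100 = 87.5
(1/8) * 250 = 31.25
New EstRTT = 87.5 + 31.25 = 118.75 ms -> 118.75 ms (2 dp)

118.75


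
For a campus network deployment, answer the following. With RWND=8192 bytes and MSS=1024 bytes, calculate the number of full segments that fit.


Given: RWND = 8192 bytes, MSS = 1024 bytes
Full segments = floor(RWND / MSS)
Full segments = floor(8192 / 1024)
Full segments = floor(8.0) = 8

8


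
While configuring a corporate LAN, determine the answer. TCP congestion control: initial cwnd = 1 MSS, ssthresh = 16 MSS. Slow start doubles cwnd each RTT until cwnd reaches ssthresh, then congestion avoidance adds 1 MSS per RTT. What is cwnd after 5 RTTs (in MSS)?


RTT 0: cwnd = 1 MSS (initial)
RTT 1: cwnd = 2 MSS (slow start, doubled)
RTT 2: cwnd = 4 MSS (slow start, doubled)
RTT 3: cwnd = 8 MSS (slow start, doubled)
RTT 4: cwnd = 16 MSS (slow start, doubled)
RTT 5: cwnd = 17 MSS (congestion avoidance, +1)

17


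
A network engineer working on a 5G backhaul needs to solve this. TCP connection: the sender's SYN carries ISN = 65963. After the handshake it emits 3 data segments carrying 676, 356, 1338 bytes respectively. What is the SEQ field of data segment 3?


The SYN occupies sequence number ISN = 65963, so the first data byte is ISN + 1 = 65964.
SEQ of data segment i = (ISN + 1) + sum of payload sizes of segments 1..i-1.
Segment 1: SEQ = 65964, payload = 676 bytes
Segment 2: SEQ = 66640, payload = 356 bytes
Segment 3: SEQ = 66996, payload = 1338 bytes
SEQ of segment 3 = 65964 + 676 + 356 = 66996

66996


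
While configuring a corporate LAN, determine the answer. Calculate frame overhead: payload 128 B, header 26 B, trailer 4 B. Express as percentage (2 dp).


Given: payload = 128 B, header = 26 B, trailer = 4 B
Overhead bytes = header + trailer = 26 + 4 = 30
Total frame = payload + overhead = 128 + 30 = 158
Overhead % = 30 / 158 * 100 = 18.9873% -> 18.99% (2 dp)

18.99


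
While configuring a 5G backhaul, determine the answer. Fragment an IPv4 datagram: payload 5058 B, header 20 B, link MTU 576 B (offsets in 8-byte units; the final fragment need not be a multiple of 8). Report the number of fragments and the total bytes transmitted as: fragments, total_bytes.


Max data per non-final fragment = floor((MTU - header)/8)*8 = floor((576 - 20)/8)*8 = floor(556/8)*8 = 552 B
Final fragment needs no 8-byte alignment: it can carry up to MTU - header = 556 B
Non-final fragments needed = ceil((payload - 556) / 552) = ceil(4502/552) = ceil(8.1558) = 9
Number of fragments = 9 + 1 = 10
Fragment sizes (data): 9 * 552 B + 90 B (last, 90 <= 556 OK)
Total bytes sent = payload + n_frags * header = 5058 + 10*20 = 5058 + 200 = 5258 B

10, 5258


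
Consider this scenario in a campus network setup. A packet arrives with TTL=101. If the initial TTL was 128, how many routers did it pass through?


Given: initial TTL = 128, received TTL = 101
Hops = initial TTL - received TTL
Hops = 128 - 101 = 27

27


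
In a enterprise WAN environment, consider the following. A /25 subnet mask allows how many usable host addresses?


Given: subnet mask /25
Host bits = 32 - 25 = 7
Total addresses = 2^7 = 128
Usable hosts = 128 - 2 (network + broadcast) = 126

126


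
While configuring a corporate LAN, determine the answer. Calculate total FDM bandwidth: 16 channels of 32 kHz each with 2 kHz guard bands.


Given: 16 channels, 32 kHz each, guard = 2 kHz
Channel bandwidth = 16 * 32 = 512 kHz
Guard bands = 15 gaps * 2 kHz = 30 kHz
Total = 512 + 30 = 542 kHz

542


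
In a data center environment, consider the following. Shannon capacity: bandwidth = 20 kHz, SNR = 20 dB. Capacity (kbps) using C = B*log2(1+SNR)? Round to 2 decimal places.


Given: B = 20 kHz, SNR = 20 dB
SNR linear = 10^(20/10) = 100
1 + SNR = 101
log2(101) = 6.6582114828
C = 20 * 1000 * 6.6582114828 = 133164.2297 bps
C = 133.164230 kbps -> 133.16 kbps (2 dp)

133.16


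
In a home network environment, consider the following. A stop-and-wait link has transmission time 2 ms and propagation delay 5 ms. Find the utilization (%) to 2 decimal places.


Given: Ttrans = 2 ms, Tprop = 5 ms
RTT = 2 * Tprop = 2 * 5 = 10 ms
U = Ttrans / (Ttrans + RTT)
U = 2 / (2 + 10)
U = 2 / 12 = 0.166667
U% = 16.67%

16.67


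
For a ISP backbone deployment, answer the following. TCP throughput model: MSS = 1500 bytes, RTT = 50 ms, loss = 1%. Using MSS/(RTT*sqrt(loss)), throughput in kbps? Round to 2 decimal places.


Given: MSS = 1500 bytes, RTT = 50 ms, loss = 1%
RTT in seconds = 50 / 1000 = 0.05
Loss rate = 1% = 0.01
sqrt(loss) = sqrt(0.01) = 0.1
Throughput (bytes/s) = 1500 / (0.05 * 0.1) = 300000.0000
Throughput (kbps) = 300000.0000 * 8 / 1000 = 2400.000000 -> 2400.00 kbps (2 dp)

2400.00


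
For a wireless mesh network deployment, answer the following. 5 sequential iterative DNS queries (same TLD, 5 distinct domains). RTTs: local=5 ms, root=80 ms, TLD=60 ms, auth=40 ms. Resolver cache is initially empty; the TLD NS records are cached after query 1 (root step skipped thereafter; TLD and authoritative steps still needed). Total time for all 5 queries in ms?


Lookup 1 (cold cache): local + root + TLD + auth = 5 + 80 + 60 + 40 = 185 ms
Lookups 2..5 (TLD NS cached -> skip root; new domain -> still ask TLD and auth): local + TLD + auth = 5 + 60 + 40 = 105 ms each
Remaining 4 lookups: 4 * 105 = 420 ms
Total = 185 + 420 = 605 ms

605


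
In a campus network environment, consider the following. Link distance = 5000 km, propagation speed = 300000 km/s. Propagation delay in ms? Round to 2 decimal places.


Given: distance = 5000 km, speed = 300000 km/s
Delay = distance / speed = 5000 / 300000 seconds
Delay in ms = 5000 * 1000 / 300000
Delay = 16.6667 ms
Rounded to 2 dp = 16.67 ms

16.67


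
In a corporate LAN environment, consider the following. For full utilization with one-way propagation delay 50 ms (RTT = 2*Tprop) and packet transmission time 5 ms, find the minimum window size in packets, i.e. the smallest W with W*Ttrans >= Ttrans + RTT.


Given: Ttrans = 5 ms, RTT = 100 ms (= 2 * Tprop, Tprop = 50 ms)
Time until first ACK returns = Ttrans + RTT = 5 + 100 = 105 ms
Need W * Ttrans >= Ttrans + RTT  ->  W >= (Ttrans + RTT) / Ttrans
(Ttrans + RTT) / Ttrans = 105 / 5 = 21
W_min = ceil(21) = 21

21


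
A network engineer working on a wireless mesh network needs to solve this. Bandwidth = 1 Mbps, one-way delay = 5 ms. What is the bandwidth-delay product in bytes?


Given: bandwidth = 1 Mbps, delay = 5 ms
BDP in bits = 1 * 10^6 * 5 / 1000
BDP in bits = 5000
BDP in bytes = 5000 / 8 = 625

625


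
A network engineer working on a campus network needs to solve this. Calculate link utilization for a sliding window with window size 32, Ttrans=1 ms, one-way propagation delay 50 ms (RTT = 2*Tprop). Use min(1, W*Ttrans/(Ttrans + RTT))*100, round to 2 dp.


Given: W = 32, Ttrans = 1 ms, RTT = 100 ms (= 2 * Tprop, Tprop = 50 ms)
Cycle time = Ttrans + RTT = 1 + 100 = 101 ms (first packet sent until its ACK returns)
W * Ttrans = 32 * 1 = 32 ms of sending per cycle
W * Ttrans / (Ttrans + RTT) = 32 / 101 = 0.316832
U = min(1, 0.316832) = 0.316832
U% = 31.68%

31.68


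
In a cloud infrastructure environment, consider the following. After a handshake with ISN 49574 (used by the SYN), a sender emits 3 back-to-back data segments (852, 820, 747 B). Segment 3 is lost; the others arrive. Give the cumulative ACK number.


SYN uses sequence number 49574; first data byte = ISN + 1 = 49575.
Segment 1: SEQ = 49575, len = 852 B, covers [49575, 50426]
Segment 2: SEQ = 50427, len = 820 B, covers [50427, 51246]
Segment 3: SEQ = 51247, len = 747 B, covers [51247, 51993] [LOST]
In-order data received: bytes [49575, 51246] (segments 1..2).
Segment 3 missing -> gap begins at byte 51247.
Cumulative ACK = next expected in-order byte = 49575 + 852 + 820 = 51247

51247


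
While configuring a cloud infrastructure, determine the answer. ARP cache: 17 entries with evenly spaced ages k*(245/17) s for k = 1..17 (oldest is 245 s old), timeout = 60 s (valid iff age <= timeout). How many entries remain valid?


Ages are k * 245/17 s for k = 1..17 (spacing = 14.4118 s).
Entry k is valid iff k * 245/17 <= 60 iff k <= 17 * 60 / 245 = 4.1633
n_valid = floor(4.1633) = 4
(n_stale = 17 - 4 = 13)

4


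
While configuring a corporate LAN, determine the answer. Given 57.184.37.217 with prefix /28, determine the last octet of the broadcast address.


Given: IP = 57.184.37.217, prefix = /28
Host bits = 32 - 28 = 4
Network last octet = 217 AND mask = 208
Host part size = 2^4 - 1 = 15
Broadcast last octet = 208 OR 15 = 223

223


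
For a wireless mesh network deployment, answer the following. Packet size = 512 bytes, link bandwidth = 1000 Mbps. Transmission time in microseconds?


Given: packet = 512 bytes, bandwidth = 1000 Mbps
Packet in bits = 512 * 8 = 4096 bits
Bandwidth = 1000 * 10^6 = 1000000000 bps
Time = 4096 / 1000000000 seconds
Time in us = 4096 * 10^6 / 1000000000 = 4.096

4.096


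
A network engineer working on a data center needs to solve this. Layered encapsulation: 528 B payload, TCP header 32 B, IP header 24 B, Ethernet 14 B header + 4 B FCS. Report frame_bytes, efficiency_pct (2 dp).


TCP segment = 528 + 32 = 560 B
IP packet = 560 + 24 = 584 B
Ethernet frame = 584 + 14 + 4 = 602 B
Efficiency = app / frame = 528 / 602 = 0.877076 = 87.7076% -> 87.71% (2 dp)

602, 87.71


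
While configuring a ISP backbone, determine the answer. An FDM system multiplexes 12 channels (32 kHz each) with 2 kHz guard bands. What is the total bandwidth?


Given: 12 channels, 32 kHz each, guard = 2 kHz
Channel bandwidth = 12 * 32 = 384 kHz
Guard bands = 11 gaps * 2 kHz = 22 kHz
Total = 384 + 22 = 406 kHz

406


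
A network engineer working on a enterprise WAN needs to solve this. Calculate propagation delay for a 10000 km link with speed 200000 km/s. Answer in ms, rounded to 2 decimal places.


Given: distance = 10000 km, speed = 200000 km/s
Delay = distance / speed = 10000 / 200000 seconds
Delay in ms = 10000 * 1000 / 200000
Delay = 50.0000 ms
Rounded to 2 dp = 50.00 ms

50.00


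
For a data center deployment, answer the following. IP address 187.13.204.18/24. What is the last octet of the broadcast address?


Given: IP = 187.13.204.18, prefix = /24
Host bits = 32 - 24 = 8
Network last octet = 18 AND mask = 0
Host part size = 2^8 - 1 = 255
Broadcast last octet = 0 OR 255 = 255

255


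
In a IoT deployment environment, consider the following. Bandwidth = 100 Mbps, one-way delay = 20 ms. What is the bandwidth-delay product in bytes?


Given: bandwidth = 100 Mbps, delay = 20 ms
BDP in bits = 100 * 10^6 * 20 / 1000
BDP in bits = 2000000
BDP in bytes = 2000000 / 8 = 250000

250000


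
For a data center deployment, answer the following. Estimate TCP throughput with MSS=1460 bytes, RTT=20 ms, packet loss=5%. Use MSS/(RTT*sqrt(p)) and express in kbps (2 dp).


Given: MSS = 1460 bytes, RTT = 20 ms, loss = 5%
RTT in seconds = 20 / 1000 = 0.02
Loss rate = 5% = 0.05
sqrt(loss) = sqrt(0.05) = 0.223606797750
Throughput (bytes/s) = 1460 / (0.02 * 0.223606797750) = 326465.9247
Throughput (kbps) = 326465.9247 * 8 / 1000 = 2611.727398 -> 2611.73 kbps (2 dp)

2611.73


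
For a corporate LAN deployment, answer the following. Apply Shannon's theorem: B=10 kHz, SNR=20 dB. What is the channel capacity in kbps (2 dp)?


Given: B = 10 kHz, SNR = 20 dB
SNR linear = 10^(20/10) = 100
1 + SNR = 101
log2(101) = 6.6582114828
C = 10 * 1000 * 6.6582114828 = 66582.1148 bps
C = 66.582115 kbps -> 66.58 kbps (2 dp)

66.58


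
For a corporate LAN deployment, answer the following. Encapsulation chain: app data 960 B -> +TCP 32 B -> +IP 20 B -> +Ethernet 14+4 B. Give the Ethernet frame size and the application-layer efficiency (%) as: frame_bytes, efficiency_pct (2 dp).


TCP segment = 960 + 32 = 992 B
IP packet = 992 + 20 = 1012 B
Ethernet frame = 1012 + 14 + 4 = 1030 B
Efficiency = app / frame = 960 / 1030 = 0.932039 = 93.2039% -> 93.20% (2 dp)

1030, 93.20


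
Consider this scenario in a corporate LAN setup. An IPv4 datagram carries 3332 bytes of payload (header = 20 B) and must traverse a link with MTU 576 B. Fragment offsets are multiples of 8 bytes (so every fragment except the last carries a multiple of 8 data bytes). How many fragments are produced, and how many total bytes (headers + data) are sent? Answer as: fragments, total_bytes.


Max data per non-final fragment = floor((MTU - header)/8)*8 = floor((576 - 20)/8)*8 = floor(556/8)*8 = 552 B
Final fragment needs no 8-byte alignment: it can carry up to MTU - header = 556 B
Non-final fragments needed = ceil((payload - 556) / 552) = ceil(2776/552) = ceil(5.0290) = 6
Number of fragments = 6 + 1 = 7
Fragment sizes (data): 6 * 552 B + 20 B (last, 20 <= 556 OK)
Total bytes sent = payload + n_frags * header = 3332 + 7*20 = 3332 + 140 = 3472 B

7, 3472


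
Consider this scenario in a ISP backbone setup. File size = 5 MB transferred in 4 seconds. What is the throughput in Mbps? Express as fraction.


Given: file = 5 MB, time = 4 s
File in Mb = 5 * 8 = 40 Mb
Throughput = 40 / 4 Mbps
Throughput = 10 Mbps

10


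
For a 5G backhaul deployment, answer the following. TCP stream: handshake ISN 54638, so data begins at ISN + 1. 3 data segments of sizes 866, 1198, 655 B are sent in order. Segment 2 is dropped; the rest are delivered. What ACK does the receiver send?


SYN uses sequence number 54638; first data byte = ISN + 1 = 54639.
Segment 1: SEQ = 54639, len = 866 B, covers [54639, 55504]
Segment 2: SEQ = 55505, len = 1198 B, covers [55505, 56702] [LOST]
Segment 3: SEQ = 56703, len = 655 B, covers [56703, 57357]
In-order data received: bytes [54639, 55504] (segments 1..1).
Segment 2 missing -> gap begins at byte 55505; later segments buffered out of order.
Cumulative ACK = next expected in-order byte = 54639 + 866 = 55505

55505


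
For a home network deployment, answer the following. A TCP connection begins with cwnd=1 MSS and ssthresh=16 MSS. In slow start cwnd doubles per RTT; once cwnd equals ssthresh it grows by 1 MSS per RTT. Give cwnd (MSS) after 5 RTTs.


RTT 0: cwnd = 1 MSS (initial)
RTT 1: cwnd = 2 MSS (slow start, doubled)
RTT 2: cwnd = 4 MSS (slow start, doubled)
RTT 3: cwnd = 8 MSS (slow start, doubled)
RTT 4: cwnd = 16 MSS (slow start, doubled)
RTT 5: cwnd = 17 MSS (congestion avoidance, +1)

17


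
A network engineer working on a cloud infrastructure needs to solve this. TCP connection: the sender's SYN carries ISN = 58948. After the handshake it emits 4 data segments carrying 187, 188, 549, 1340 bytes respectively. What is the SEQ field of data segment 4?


The SYN occupies sequence number ISN = 58948, so the first data byte is ISN + 1 = 58949.
SEQ of data segment i = (ISN + 1) + sum of payload sizes of segments 1..i-1.
Segment 1: SEQ = 58949, payload = 187 bytes
Segment 2: SEQ = 59136, payload = 188 bytes
Segment 3: SEQ = 59324, payload = 549 bytes
Segment 4: SEQ = 59873, payload = 1340 bytes
SEQ of segment 4 = 58949 + 187 + 188 + 549 = 59873

59873


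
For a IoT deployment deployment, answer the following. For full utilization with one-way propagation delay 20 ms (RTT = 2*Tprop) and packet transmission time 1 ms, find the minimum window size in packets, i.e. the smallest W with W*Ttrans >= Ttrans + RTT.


Given: Ttrans = 1 ms, RTT = 40 ms (= 2 * Tprop, Tprop = 20 ms)
Time until first ACK returns = Ttrans + RTT = 1 + 40 = 41 ms
Need W * Ttrans >= Ttrans + RTT  ->  W >= (Ttrans + RTT) / Ttrans
(Ttrans + RTT) / Ttrans = 41 / 1 = 41
W_min = ceil(41) = 41

41


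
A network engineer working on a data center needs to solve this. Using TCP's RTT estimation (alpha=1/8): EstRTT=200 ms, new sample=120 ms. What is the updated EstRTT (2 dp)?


Given: EstRTT = 200 ms, SampleRTT = 120 ms, alpha = 1/8
New EstRTT = (1 - alpha) * EstRTT + alpha * SampleRTT
(7/8) * 200 = 175
(1/8) * 120 = 15
New EstRTT = 175 + 15 = 190 ms -> 190.00 ms (2 dp)

190.00


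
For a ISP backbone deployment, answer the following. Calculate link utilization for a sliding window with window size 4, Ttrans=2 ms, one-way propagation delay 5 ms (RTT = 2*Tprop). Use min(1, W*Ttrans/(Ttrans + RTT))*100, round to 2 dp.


Given: W = 4, Ttrans = 2 ms, RTT = 10 ms (= 2 * Tprop, Tprop = 5 ms)
Cycle time = Ttrans + RTT = 2 + 10 = 12 ms (first packet sent until its ACK returns)
W * Ttrans = 4 * 2 = 8 ms of sending per cycle
W * Ttrans / (Ttrans + RTT) = 8 / 12 = 0.666667
U = min(1, 0.666667) = 0.666667
U% = 66.67%

66.67


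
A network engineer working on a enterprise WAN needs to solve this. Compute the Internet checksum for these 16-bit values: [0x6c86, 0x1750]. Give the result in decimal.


Given words: [0x6c86, 0x1750]
Step 1: Sum all words
Raw sum = 27782 + 5968 = 33750
One's complement = ~33750 & 0xFFFF = 31785

31785


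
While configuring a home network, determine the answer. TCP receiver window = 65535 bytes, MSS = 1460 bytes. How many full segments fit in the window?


Given: RWND = 65535 bytes, MSS = 1460 bytes
Full segments = floor(RWND / MSS)
Full segments = floor(65535 / 1460)
Full segments = floor(44.887) = 44

44
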